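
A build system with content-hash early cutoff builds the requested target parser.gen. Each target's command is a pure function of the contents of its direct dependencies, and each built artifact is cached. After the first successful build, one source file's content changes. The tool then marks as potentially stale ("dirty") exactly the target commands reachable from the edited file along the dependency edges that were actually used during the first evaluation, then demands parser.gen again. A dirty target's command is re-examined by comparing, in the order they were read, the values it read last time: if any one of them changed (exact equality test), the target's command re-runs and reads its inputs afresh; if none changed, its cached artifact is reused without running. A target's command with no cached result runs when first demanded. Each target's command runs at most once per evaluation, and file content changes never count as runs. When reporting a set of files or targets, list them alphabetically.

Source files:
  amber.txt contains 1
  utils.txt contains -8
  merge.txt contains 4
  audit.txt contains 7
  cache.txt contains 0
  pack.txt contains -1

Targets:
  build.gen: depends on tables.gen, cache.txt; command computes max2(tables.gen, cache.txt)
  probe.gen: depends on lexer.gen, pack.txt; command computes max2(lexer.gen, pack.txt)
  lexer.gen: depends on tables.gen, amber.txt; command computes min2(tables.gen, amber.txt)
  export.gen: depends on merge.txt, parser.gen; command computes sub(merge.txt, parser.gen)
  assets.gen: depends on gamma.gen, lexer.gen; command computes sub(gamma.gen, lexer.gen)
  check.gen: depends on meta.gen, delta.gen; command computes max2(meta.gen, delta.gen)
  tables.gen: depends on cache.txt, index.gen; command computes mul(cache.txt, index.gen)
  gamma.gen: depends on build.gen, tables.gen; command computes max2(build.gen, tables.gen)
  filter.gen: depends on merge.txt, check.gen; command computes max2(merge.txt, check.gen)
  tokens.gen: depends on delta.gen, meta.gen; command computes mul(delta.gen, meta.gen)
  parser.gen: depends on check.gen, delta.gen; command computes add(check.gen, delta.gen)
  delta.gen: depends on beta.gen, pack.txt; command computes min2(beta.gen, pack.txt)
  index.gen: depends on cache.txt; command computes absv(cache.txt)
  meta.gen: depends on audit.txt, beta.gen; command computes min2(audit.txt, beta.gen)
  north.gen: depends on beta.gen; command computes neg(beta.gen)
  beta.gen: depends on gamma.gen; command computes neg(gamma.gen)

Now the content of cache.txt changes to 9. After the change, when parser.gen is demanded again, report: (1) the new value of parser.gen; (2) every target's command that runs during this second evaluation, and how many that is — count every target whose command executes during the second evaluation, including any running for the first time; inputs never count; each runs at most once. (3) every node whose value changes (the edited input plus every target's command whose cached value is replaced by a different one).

New value of parser.gen: -162.
Target commands that run: beta.gen, build.gen, check.gen, delta.gen, gamma.gen, index.gen, meta.gen, parser.gen, tables.gen — 9 in total.
Values that change: beta.gen, build.gen, cache.txt, check.gen, delta.gen, gamma.gen, index.gen, meta.gen, parser.gen, tables.gen.

First evaluation (everything demanded from the output):
  index.gen = absv(0) = 0
  tables.gen = mul(0, 0) = 0
  build.gen = max2(0, 0) = 0
  gamma.gen = max2(0, 0) = 0
  beta.gen = neg(0) = 0
  delta.gen = min2(0, -1) = -1
  meta.gen = min2(7, 0) = 0
  check.gen = max2(0, -1) = 0
  parser.gen = add(0, -1) = -1

Propagation after the edit:
  index.gen: runs — cache.txt 0->9; result 9.
  tables.gen: runs — cache.txt 0->9; index.gen 0->9; result 81.
  build.gen: runs — tables.gen 0->81; cache.txt 0->9; result 81.
  gamma.gen: runs — build.gen 0->81; tables.gen 0->81; result 81.
  beta.gen: runs — gamma.gen 0->81; result -81.
  delta.gen: runs — beta.gen 0->-81; result -81.
  meta.gen: runs — beta.gen 0->-81; result -81.
  check.gen: runs — meta.gen 0->-81; delta.gen -1->-81; result -81.
  parser.gen: runs — check.gen 0->-81; delta.gen -1->-81; result -162.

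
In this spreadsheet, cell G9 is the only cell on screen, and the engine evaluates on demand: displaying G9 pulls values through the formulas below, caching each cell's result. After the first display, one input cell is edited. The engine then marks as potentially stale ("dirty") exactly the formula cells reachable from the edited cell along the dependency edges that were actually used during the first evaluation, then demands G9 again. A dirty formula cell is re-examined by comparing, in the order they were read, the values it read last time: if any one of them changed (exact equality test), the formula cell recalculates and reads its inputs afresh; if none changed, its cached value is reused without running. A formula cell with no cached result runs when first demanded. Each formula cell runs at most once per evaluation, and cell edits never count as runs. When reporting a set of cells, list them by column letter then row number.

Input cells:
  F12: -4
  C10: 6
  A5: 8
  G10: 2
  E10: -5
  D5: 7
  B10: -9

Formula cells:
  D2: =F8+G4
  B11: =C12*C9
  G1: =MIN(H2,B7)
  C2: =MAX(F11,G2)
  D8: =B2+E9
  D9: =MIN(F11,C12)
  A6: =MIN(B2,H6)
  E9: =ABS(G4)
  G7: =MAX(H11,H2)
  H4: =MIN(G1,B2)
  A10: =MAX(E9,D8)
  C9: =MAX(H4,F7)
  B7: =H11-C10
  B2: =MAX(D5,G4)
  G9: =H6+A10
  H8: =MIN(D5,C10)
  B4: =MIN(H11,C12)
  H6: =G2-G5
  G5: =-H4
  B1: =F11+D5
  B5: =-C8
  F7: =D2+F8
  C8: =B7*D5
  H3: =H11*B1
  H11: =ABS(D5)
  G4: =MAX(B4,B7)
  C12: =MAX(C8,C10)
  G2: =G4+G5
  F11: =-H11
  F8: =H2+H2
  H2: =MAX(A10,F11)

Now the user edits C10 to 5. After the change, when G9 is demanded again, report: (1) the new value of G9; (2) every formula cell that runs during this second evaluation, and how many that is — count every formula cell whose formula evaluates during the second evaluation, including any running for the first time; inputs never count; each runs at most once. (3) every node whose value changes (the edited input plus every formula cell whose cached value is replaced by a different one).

Initial pass — values computed on the first demand:
  H11 = ABS(7) = 7
  B7 = 7 - 6 = 1
  C8 = 1 * 7 = 7
  C12 = MAX(7, 6) = 7
  B4 = MIN(7, 7) = 7
  F11 = -(7) = -7
  G4 = MAX(7, 1) = 7
  B2 = MAX(7, 7) = 7
  E9 = ABS(7) = 7
  D8 = 7 + 7 = 14
  A10 = MAX(7, 14) = 14
  H2 = MAX(14, -7) = 14
  G1 = MIN(14, 1) = 1
  H4 = MIN(1, 7) = 1
  G5 = -(1) = -1
  G2 = 7 + -1 = 6
  H6 = 6 - -1 = 7
  G9 = 7 + 14 = 21

Second demand — change propagation:
  B7: re-runs because C10 6->5; new result 2.
  C8: re-runs because B7 1->2; new result 14.
  C12: re-runs because C8 7->14; C10 6->5; new result 14.
  B4: re-runs because C12 7->14; new result 7 (unchanged).
  G4: re-runs because B7 1->2; new result 7 (unchanged).
  B2: re-examined; everything it read last time is the same (D5 unchanged, G4 unchanged) — cache 7 kept, no run.
  E9: re-examined; everything it read last time is the same (G4 unchanged) — cache 7 kept, no run.
  D8: re-examined; everything it read last time is the same (B2 unchanged, E9 unchanged) — cache 14 kept, no run.
  A10: re-examined; everything it read last time is the same (E9 unchanged, D8 unchanged) — cache 14 kept, no run.
  H2: re-examined; everything it read last time is the same (A10 unchanged, F11 unchanged) — cache 14 kept, no run.
  G1: re-runs because B7 1->2; new result 2.
  H4: re-runs because G1 1->2; new result 2.
  G5: re-runs because H4 1->2; new result -2.
  G2: re-runs because G5 -1->-2; new result 5.
  H6: re-runs because G2 6->5; G5 -1->-2; new result 7 (unchanged).
  G9: re-examined; everything it read last time is the same (H6 unchanged, A10 unchanged) — cache 21 kept, no run.

The important point: at B2 every value read last time is unchanged, so the dirty flag clears without a run.

G9 now evaluates to 21.
Run set: B4, B7, C8, C12, G1, G2, G4, G5, H4, H6 (10 run).
Changed values: B7, C8, C10, C12, G1, G2, G5, H4.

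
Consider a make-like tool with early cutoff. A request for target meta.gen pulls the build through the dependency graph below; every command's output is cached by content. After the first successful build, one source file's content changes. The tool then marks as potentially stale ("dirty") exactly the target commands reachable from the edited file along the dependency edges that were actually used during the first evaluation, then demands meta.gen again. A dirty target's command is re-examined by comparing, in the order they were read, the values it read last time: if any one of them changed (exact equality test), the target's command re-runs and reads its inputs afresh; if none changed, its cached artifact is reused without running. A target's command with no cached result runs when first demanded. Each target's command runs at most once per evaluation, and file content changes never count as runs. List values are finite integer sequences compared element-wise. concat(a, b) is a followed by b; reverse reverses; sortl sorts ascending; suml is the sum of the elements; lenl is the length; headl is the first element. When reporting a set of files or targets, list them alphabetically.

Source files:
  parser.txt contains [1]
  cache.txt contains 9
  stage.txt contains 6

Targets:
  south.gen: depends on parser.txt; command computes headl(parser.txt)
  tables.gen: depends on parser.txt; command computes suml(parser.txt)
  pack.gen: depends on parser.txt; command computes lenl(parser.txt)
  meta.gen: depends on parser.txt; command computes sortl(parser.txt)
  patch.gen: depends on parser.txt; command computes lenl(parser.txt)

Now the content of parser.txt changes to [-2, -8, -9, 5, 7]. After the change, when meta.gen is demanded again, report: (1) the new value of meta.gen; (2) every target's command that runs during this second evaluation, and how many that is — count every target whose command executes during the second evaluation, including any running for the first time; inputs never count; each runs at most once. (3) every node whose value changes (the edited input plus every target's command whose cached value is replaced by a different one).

Demanding meta.gen again yields [-9, -8, -2, 5, 7].
1 target commands run: meta.gen.
The nodes whose values change: meta.gen, parser.txt.

First demand of the output computes:
  meta.gen = sortl([1]) = [1]

After the edit, cleaning proceeds:
  meta.gen: a read changed (parser.txt [1]->[-2, -8, -9, 5, 7]) — executes, giving [-9, -8, -2, 5, 7].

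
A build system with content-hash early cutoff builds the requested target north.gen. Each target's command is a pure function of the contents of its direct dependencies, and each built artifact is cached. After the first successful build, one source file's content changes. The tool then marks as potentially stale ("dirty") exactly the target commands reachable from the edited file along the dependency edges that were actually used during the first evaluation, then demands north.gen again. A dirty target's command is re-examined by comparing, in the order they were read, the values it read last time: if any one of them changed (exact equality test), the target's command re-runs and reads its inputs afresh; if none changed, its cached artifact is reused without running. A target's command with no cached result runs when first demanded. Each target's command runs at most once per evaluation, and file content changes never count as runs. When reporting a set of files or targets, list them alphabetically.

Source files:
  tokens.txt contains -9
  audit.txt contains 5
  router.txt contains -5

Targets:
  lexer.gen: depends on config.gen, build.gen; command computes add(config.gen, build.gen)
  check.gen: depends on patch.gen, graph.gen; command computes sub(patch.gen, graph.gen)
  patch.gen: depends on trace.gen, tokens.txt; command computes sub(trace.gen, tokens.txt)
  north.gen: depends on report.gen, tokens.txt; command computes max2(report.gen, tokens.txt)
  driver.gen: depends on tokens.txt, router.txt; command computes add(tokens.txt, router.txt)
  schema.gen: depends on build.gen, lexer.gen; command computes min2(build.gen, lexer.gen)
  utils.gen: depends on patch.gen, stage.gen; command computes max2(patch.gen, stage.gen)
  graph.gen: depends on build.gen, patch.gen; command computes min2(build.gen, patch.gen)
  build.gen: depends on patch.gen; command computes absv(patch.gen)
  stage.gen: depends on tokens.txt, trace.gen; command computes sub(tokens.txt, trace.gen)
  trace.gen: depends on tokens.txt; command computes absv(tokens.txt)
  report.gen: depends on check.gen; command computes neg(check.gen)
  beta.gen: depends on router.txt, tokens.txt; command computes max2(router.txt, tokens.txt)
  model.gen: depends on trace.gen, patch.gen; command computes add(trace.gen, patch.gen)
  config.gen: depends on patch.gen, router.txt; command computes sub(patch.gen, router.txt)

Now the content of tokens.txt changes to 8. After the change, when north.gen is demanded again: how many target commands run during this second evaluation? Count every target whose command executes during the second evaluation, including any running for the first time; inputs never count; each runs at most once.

Target commands that run: build.gen, check.gen, graph.gen, north.gen, patch.gen, trace.gen — 6 in total.
Key observation: the cutoff stops propagation at report.gen — its inputs' values are unchanged, so it reuses its cache.

First evaluation (everything demanded from the output):
  trace.gen = absv(-9) = 9
  patch.gen = sub(9, -9) = 18
  build.gen = absv(18) = 18
  graph.gen = min2(18, 18) = 18
  check.gen = sub(18, 18) = 0
  report.gen = neg(0) = 0
  north.gen = max2(0, -9) = 0

Propagation after the edit:
  trace.gen: runs — tokens.txt -9->8; result 8.
  patch.gen: runs — trace.gen 9->8; tokens.txt -9->8; result 0.
  build.gen: runs — patch.gen 18->0; result 0.
  graph.gen: runs — build.gen 18->0; patch.gen 18->0; result 0.
  check.gen: runs — patch.gen 18->0; graph.gen 18->0; result 0 (same value as before).
  report.gen: checked — values it read are unchanged (check.gen unchanged); reused cached 0 without running.
  north.gen: runs — tokens.txt -9->8; result 8.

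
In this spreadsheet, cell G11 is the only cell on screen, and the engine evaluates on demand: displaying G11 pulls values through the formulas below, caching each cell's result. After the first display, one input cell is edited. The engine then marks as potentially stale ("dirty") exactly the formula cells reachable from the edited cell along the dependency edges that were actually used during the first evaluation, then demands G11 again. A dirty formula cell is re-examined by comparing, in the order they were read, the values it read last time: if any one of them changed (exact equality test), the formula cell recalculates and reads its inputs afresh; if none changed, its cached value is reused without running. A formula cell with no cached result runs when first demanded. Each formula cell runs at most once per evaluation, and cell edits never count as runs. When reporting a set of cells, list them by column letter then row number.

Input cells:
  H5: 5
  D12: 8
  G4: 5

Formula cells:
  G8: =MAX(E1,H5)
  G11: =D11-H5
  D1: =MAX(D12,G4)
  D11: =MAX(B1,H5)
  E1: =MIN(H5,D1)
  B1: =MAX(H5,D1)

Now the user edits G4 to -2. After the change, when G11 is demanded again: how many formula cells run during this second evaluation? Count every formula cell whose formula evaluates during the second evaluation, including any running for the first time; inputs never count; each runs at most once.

Run set: D1 (1 run).
The important point: D1 recomputes to an identical value, and the output ends up unchanged.

Initial pass — values computed on the first demand:
  D1 = MAX(8, 5) = 8
  B1 = MAX(5, 8) = 8
  D11 = MAX(8, 5) = 8
  G11 = 8 - 5 = 3

Second demand — change propagation:
  D1: re-runs because G4 5->-2; new result 8 (unchanged).
  B1: re-examined; everything it read last time is the same (H5 unchanged, D1 unchanged) — cache 8 kept, no run.
  D11: re-examined; everything it read last time is the same (B1 unchanged, H5 unchanged) — cache 8 kept, no run.
  G11: re-examined; everything it read last time is the same (D11 unchanged, H5 unchanged) — cache 3 kept, no run.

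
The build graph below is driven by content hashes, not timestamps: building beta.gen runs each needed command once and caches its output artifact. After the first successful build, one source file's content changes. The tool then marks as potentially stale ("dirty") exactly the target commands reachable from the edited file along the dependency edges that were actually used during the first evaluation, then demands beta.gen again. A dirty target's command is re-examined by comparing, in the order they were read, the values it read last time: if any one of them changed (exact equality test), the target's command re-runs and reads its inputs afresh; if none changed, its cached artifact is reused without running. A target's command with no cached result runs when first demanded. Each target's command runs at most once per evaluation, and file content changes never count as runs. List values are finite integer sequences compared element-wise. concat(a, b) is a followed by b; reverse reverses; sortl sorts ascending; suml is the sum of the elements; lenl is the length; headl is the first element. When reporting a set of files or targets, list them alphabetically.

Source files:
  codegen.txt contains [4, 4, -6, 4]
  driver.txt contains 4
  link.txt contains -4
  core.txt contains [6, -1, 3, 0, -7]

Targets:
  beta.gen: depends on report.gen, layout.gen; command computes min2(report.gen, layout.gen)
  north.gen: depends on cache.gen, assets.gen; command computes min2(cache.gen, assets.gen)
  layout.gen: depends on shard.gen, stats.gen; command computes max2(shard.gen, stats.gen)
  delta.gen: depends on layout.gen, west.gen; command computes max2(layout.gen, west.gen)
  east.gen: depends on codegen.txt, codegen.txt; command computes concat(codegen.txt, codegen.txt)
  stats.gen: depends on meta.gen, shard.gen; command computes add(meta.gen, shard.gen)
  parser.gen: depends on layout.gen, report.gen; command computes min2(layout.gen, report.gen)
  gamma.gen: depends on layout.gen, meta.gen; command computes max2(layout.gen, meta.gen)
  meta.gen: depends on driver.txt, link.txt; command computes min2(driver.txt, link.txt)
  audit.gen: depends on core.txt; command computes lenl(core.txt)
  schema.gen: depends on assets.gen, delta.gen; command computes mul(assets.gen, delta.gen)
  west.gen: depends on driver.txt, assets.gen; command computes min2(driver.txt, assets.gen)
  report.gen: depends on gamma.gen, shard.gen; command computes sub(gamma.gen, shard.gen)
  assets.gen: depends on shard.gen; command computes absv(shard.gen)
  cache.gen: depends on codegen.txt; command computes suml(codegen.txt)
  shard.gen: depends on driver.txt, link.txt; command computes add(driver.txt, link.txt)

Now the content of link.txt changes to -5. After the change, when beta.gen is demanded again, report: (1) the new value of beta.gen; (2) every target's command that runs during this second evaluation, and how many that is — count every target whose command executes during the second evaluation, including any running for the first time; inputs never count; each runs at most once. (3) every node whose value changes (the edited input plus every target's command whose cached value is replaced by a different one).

beta.gen now evaluates to -1.
Run set: beta.gen, gamma.gen, layout.gen, meta.gen, report.gen, shard.gen, stats.gen (7 run).
Changed values: beta.gen, gamma.gen, layout.gen, link.txt, meta.gen, shard.gen, stats.gen.

Initial pass — values computed on the first demand:
  meta.gen = min2(4, -4) = -4
  shard.gen = add(4, -4) = 0
  stats.gen = add(-4, 0) = -4
  layout.gen = max2(0, -4) = 0
  gamma.gen = max2(0, -4) = 0
  report.gen = sub(0, 0) = 0
  beta.gen = min2(0, 0) = 0

Second demand — change propagation:
  meta.gen: re-runs because link.txt -4->-5; new result -5.
  shard.gen: re-runs because link.txt -4->-5; new result -1.
  stats.gen: re-runs because meta.gen -4->-5; shard.gen 0->-1; new result -6.
  layout.gen: re-runs because shard.gen 0->-1; stats.gen -4->-6; new result -1.
  gamma.gen: re-runs because layout.gen 0->-1; meta.gen -4->-5; new result -1.
  report.gen: re-runs because gamma.gen 0->-1; shard.gen 0->-1; new result 0 (unchanged).
  beta.gen: re-runs because layout.gen 0->-1; new result -1.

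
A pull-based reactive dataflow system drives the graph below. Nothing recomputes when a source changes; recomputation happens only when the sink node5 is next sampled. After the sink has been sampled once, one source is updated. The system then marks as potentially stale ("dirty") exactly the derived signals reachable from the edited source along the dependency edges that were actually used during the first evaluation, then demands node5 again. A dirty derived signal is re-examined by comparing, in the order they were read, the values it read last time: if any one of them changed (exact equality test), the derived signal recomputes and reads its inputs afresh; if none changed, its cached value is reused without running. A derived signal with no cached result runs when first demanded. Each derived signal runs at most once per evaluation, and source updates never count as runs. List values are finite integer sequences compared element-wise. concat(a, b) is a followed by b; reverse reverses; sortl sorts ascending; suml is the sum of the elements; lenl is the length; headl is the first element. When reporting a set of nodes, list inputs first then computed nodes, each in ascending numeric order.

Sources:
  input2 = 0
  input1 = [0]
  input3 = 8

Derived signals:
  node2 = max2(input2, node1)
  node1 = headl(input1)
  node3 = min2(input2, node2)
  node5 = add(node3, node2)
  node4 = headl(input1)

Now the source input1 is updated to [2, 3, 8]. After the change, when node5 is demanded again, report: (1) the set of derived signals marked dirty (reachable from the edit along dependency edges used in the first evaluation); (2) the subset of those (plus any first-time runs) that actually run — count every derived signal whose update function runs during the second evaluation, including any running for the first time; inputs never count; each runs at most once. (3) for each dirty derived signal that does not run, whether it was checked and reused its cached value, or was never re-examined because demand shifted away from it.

First evaluation (everything demanded from the output):
  node1 = headl([0]) = 0
  node2 = max2(0, 0) = 0
  node3 = min2(0, 0) = 0
  node5 = add(0, 0) = 0

Propagation after the edit:
  node1: runs — input1 [0]->[2, 3, 8]; result 2.
  node2: runs — node1 0->2; result 2.
  node3: runs — node2 0->2; result 0 (same value as before).
  node5: runs — node2 0->2; result 2.

Marked dirty: node1, node2, node3, node5.
Derived signals that run: node1, node2, node3, node5 — 4 in total.
Every dirty derived signal ran.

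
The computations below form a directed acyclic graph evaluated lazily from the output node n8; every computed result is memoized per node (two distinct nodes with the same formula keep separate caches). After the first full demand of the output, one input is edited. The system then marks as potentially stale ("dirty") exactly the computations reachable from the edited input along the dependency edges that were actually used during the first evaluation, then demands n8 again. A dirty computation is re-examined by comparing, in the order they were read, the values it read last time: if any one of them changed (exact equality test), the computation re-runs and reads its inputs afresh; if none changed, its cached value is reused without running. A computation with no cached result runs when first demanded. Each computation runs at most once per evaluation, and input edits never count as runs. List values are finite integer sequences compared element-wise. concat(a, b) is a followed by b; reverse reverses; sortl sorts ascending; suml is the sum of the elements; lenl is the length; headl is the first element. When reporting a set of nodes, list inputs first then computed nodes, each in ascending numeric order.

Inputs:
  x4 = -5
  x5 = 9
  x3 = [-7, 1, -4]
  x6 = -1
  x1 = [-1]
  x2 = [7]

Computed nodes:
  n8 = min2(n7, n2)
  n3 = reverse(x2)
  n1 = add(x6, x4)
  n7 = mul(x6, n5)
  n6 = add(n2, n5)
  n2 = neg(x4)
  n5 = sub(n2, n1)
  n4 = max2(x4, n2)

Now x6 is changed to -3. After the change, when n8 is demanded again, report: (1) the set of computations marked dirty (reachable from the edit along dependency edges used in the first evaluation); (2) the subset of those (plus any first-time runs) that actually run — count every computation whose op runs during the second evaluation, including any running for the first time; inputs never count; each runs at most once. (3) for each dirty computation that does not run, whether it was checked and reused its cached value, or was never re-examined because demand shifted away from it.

The edit dirties: n1, n5, n7, n8.
4 computations run: n1, n5, n7, n8.
No dirty computation escaped a run.

First demand of the output computes:
  n1 = add(-1, -5) = -6
  n2 = neg(-5) = 5
  n5 = sub(5, -6) = 11
  n7 = mul(-1, 11) = -11
  n8 = min2(-11, 5) = -11

After the edit, cleaning proceeds:
  n1: a read changed (x6 -1->-3) — executes, giving -8.
  n5: a read changed (n1 -6->-8) — executes, giving 13.
  n7: a read changed (x6 -1->-3; n5 11->13) — executes, giving -39.
  n8: a read changed (n7 -11->-39) — executes, giving -39.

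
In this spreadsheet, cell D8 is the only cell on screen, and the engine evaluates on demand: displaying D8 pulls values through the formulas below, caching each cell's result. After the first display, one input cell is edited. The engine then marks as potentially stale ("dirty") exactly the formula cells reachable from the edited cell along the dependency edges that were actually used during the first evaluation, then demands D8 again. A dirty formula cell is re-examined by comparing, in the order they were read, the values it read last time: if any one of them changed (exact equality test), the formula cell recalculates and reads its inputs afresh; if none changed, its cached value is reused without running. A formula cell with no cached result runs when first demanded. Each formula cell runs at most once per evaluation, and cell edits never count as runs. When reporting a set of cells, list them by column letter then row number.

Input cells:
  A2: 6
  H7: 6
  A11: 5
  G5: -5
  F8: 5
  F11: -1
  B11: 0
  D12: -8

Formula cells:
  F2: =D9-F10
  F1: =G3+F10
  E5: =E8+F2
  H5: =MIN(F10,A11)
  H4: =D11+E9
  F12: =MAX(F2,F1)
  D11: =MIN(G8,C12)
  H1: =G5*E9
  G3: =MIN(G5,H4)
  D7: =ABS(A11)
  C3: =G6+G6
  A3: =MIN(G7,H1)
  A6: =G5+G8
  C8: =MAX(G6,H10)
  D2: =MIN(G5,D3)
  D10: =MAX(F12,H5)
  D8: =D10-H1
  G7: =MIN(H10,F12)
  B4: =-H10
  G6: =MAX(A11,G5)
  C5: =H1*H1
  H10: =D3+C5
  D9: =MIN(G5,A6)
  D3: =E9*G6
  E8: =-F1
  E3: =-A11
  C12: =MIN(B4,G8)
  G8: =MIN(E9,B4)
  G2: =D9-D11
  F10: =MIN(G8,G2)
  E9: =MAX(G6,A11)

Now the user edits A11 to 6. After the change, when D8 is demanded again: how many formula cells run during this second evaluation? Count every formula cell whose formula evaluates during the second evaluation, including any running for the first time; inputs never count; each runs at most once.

Initial pass — values computed on the first demand:
  G6 = MAX(5, -5) = 5
  E9 = MAX(5, 5) = 5
  D3 = 5 * 5 = 25
  H1 = -5 * 5 = -25
  C5 = -25 * -25 = 625
  H10 = 25 + 625 = 650
  B4 = -(650) = -650
  G8 = MIN(5, -650) = -650
  A6 = -5 + -650 = -655
  C12 = MIN(-650, -650) = -650
  D9 = MIN(-5, -655) = -655
  D11 = MIN(-650, -650) = -650
  G2 = -655 - -650 = -5
  F10 = MIN(-650, -5) = -650
  F2 = -655 - -650 = -5
  H4 = -650 + 5 = -645
  G3 = MIN(-5, -645) = -645
  F1 = -645 + -650 = -1295
  F12 = MAX(-5, -1295) = -5
  H5 = MIN(-650, 5) = -650
  D10 = MAX(-5, -650) = -5
  D8 = -5 - -25 = 20

Second demand — change propagation:
  G6: re-runs because A11 5->6; new result 6.
  E9: re-runs because G6 5->6; A11 5->6; new result 6.
  D3: re-runs because E9 5->6; G6 5->6; new result 36.
  H1: re-runs because E9 5->6; new result -30.
  C5: re-runs because H1 -25->-30; H1 -25->-30; new result 900.
  H10: re-runs because D3 25->36; C5 625->900; new result 936.
  B4: re-runs because H10 650->936; new result -936.
  G8: re-runs because E9 5->6; B4 -650->-936; new result -936.
  A6: re-runs because G8 -650->-936; new result -941.
  C12: re-runs because B4 -650->-936; G8 -650->-936; new result -936.
  D9: re-runs because A6 -655->-941; new result -941.
  D11: re-runs because G8 -650->-936; C12 -650->-936; new result -936.
  G2: re-runs because D9 -655->-941; D11 -650->-936; new result -5 (unchanged).
  F10: re-runs because G8 -650->-936; new result -936.
  F2: re-runs because D9 -655->-941; F10 -650->-936; new result -5 (unchanged).
  H4: re-runs because D11 -650->-936; E9 5->6; new result -930.
  G3: re-runs because H4 -645->-930; new result -930.
  F1: re-runs because G3 -645->-930; F10 -650->-936; new result -1866.
  F12: re-runs because F1 -1295->-1866; new result -5 (unchanged).
  H5: re-runs because F10 -650->-936; A11 5->6; new result -936.
  D10: re-runs because H5 -650->-936; new result -5 (unchanged).
  D8: re-runs because H1 -25->-30; new result 25.

Run set: A6, B4, C5, C12, D3, D8, D9, D10, D11, E9, F1, F2, F10, F12, G2, G3, G6, G8, H1, H4, H5, H10 (22 run).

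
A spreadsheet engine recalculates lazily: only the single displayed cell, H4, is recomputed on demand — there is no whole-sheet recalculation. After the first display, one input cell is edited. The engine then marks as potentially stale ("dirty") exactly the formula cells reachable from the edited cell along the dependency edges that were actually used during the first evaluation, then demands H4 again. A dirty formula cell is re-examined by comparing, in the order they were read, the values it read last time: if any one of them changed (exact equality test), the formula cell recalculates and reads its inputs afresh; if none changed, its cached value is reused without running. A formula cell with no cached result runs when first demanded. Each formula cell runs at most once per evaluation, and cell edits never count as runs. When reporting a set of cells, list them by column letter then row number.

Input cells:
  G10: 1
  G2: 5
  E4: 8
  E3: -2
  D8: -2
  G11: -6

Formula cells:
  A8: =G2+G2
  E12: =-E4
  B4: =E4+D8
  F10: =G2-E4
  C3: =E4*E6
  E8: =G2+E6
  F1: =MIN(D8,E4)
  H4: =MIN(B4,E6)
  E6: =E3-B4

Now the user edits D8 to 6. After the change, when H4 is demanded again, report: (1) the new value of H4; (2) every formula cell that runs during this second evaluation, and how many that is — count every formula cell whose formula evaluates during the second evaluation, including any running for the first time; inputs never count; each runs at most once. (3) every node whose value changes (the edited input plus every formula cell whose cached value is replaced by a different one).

First evaluation (everything demanded from the output):
  B4 = 8 + -2 = 6
  E6 = -2 - 6 = -8
  H4 = MIN(6, -8) = -8

Propagation after the edit:
  B4: runs — D8 -2->6; result 14.
  E6: runs — B4 6->14; result -16.
  H4: runs — B4 6->14; E6 -8->-16; result -16.

New value of H4: -16.
Formula cells that run: B4, E6, H4 — 3 in total.
Values that change: B4, D8, E6, H4.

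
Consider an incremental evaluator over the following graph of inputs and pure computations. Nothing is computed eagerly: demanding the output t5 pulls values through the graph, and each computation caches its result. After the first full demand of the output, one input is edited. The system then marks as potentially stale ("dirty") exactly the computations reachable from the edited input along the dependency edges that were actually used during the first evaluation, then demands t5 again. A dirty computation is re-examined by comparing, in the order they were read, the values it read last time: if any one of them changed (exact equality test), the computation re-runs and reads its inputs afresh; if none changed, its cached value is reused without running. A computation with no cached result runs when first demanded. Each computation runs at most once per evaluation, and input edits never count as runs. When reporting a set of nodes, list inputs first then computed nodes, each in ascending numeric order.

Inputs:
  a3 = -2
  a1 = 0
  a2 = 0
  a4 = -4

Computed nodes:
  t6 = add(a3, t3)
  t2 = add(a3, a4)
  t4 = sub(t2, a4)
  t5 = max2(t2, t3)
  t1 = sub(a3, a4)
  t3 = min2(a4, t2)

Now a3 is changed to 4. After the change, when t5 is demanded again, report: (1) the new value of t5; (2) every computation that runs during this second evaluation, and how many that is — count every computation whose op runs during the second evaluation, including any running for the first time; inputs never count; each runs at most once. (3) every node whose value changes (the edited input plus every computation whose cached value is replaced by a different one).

t5 now evaluates to 0.
Run set: t2, t3, t5 (3 run).
Changed values: a3, t2, t3, t5.

Initial pass — values computed on the first demand:
  t2 = add(-2, -4) = -6
  t3 = min2(-4, -6) = -6
  t5 = max2(-6, -6) = -6

Second demand — change propagation:
  t2: re-runs because a3 -2->4; new result 0.
  t3: re-runs because t2 -6->0; new result -4.
  t5: re-runs because t2 -6->0; t3 -6->-4; new result 0.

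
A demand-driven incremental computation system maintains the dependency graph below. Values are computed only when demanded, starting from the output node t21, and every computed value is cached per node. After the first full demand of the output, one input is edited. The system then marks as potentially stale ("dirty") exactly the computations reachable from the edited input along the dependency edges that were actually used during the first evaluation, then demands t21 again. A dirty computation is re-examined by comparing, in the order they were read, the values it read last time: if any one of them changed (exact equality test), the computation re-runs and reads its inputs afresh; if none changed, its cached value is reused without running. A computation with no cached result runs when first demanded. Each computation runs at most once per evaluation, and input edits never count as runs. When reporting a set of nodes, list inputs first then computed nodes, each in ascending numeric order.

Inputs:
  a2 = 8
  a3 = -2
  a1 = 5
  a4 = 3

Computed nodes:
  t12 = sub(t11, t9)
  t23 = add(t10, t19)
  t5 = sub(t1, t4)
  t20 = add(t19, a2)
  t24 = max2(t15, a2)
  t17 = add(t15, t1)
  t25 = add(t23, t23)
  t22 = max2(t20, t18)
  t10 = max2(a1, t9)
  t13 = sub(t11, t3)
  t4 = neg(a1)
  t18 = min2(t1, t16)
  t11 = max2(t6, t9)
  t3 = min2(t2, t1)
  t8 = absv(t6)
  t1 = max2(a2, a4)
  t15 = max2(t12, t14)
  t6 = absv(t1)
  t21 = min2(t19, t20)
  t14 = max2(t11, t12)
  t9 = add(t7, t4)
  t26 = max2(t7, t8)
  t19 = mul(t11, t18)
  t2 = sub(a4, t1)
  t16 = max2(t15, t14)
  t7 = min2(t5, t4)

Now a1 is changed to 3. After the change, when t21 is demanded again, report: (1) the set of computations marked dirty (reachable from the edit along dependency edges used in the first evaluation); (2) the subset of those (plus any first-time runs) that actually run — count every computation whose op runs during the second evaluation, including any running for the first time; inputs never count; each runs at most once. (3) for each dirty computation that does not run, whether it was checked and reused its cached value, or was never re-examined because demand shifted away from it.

Marked dirty: t4, t5, t7, t9, t11, t12, t14, t15, t16, t18, t19, t20, t21.
Computations that run: t4, t5, t7, t9, t11, t12, t14, t15, t16, t18 — 10 in total.
Checked but reused from cache: t19, t20, t21.
Key observation: the cutoff stops propagation at t19 — its inputs' values are unchanged, so it reuses its cache.

First evaluation (everything demanded from the output):
  t1 = max2(8, 3) = 8
  t4 = neg(5) = -5
  t5 = sub(8, -5) = 13
  t6 = absv(8) = 8
  t7 = min2(13, -5) = -5
  t9 = add(-5, -5) = -10
  t11 = max2(8, -10) = 8
  t12 = sub(8, -10) = 18
  t14 = max2(8, 18) = 18
  t15 = max2(18, 18) = 18
  t16 = max2(18, 18) = 18
  t18 = min2(8, 18) = 8
  t19 = mul(8, 8) = 64
  t20 = add(64, 8) = 72
  t21 = min2(64, 72) = 64

Propagation after the edit:
  t4: runs — a1 5->3; result -3.
  t5: runs — t4 -5->-3; result 11.
  t7: runs — t5 13->11; t4 -5->-3; result -3.
  t9: runs — t7 -5->-3; t4 -5->-3; result -6.
  t11: runs — t9 -10->-6; result 8 (same value as before).
  t12: runs — t9 -10->-6; result 14.
  t14: runs — t12 18->14; result 14.
  t15: runs — t12 18->14; t14 18->14; result 14.
  t16: runs — t15 18->14; t14 18->14; result 14.
  t18: runs — t16 18->14; result 8 (same value as before).
  t19: checked — values it read are unchanged (t11 unchanged, t18 unchanged); reused cached 64 without running.
  t20: checked — values it read are unchanged (t19 unchanged, a2 unchanged); reused cached 72 without running.
  t21: checked — values it read are unchanged (t19 unchanged, t20 unchanged); reused cached 64 without running.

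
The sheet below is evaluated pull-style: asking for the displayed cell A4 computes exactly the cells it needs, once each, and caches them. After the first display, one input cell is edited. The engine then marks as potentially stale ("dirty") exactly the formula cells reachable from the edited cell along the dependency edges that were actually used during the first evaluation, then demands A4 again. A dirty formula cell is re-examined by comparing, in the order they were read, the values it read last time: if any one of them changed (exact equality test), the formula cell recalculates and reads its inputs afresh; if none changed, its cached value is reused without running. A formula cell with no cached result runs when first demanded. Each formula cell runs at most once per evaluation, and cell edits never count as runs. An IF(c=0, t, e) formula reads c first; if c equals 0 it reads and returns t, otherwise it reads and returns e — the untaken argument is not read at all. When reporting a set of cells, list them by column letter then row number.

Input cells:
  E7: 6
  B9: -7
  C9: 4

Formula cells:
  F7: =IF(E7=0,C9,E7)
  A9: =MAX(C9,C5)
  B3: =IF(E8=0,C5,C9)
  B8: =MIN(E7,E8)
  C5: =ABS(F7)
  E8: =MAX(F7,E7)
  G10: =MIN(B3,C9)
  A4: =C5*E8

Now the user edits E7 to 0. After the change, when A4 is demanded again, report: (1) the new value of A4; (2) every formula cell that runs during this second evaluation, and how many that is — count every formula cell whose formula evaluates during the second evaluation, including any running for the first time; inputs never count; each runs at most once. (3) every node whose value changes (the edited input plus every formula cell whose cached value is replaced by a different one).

Demanding A4 again yields 16.
4 formula cells run: A4, C5, E8, F7.
The nodes whose values change: A4, C5, E7, E8, F7.

First demand of the output computes:
  F7 = IF(E7=0: E7=6 -> else branch E7) = 6
  C5 = ABS(6) = 6
  E8 = MAX(6, 6) = 6
  A4 = 6 * 6 = 36

After the edit, cleaning proceeds:
  F7: a read changed (E7 6->0; E7 6->0) — executes, giving 4.
  C5: a read changed (F7 6->4) — executes, giving 4.
  E8: a read changed (F7 6->4; E7 6->0) — executes, giving 4.
  A4: a read changed (C5 6->4; E8 6->4) — executes, giving 16.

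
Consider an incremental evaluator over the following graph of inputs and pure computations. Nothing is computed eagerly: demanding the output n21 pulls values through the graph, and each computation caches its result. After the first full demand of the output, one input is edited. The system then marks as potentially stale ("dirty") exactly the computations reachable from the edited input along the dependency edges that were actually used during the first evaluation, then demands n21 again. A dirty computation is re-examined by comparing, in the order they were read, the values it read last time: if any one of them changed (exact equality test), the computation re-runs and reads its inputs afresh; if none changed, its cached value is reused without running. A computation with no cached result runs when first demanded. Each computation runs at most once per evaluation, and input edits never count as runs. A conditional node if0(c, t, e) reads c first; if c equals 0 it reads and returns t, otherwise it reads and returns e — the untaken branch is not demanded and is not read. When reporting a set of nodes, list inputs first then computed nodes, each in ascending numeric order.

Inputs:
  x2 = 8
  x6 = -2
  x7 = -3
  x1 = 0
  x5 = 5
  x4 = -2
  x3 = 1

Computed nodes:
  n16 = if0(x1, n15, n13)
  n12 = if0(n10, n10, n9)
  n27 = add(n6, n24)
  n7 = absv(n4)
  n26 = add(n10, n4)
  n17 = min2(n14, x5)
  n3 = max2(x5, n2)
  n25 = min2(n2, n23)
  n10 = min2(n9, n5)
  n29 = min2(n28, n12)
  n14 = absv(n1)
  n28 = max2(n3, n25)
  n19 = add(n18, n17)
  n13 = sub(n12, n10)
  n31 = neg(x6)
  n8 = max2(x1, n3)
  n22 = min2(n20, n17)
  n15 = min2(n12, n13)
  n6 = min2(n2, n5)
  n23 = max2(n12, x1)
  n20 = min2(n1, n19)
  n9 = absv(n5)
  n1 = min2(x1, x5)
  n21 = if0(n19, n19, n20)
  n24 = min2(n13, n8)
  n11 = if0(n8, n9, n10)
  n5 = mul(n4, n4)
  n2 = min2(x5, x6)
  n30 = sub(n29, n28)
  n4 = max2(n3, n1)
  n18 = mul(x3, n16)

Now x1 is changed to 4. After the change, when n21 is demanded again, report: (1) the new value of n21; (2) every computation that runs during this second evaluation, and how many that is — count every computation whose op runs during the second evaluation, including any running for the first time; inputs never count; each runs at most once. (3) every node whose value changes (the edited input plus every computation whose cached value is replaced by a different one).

Initial pass — values computed on the first demand:
  n1 = min2(0, 5) = 0
  n2 = min2(5, -2) = -2
  n3 = max2(5, -2) = 5
  n4 = max2(5, 0) = 5
  n5 = mul(5, 5) = 25
  n9 = absv(25) = 25
  n10 = min2(25, 25) = 25
  n12 = if0(n10=25 -> else branch n9) = 25
  n13 = sub(25, 25) = 0
  n14 = absv(0) = 0
  n15 = min2(25, 0) = 0
  n16 = if0(x1=0 -> then branch n15) = 0
  n17 = min2(0, 5) = 0
  n18 = mul(1, 0) = 0
  n19 = add(0, 0) = 0
  n21 = if0(n19=0 -> then branch n19) = 0

Second demand — change propagation:
  n1: re-runs because x1 0->4; new result 4.
  n4: re-runs because n1 0->4; new result 5 (unchanged).
  n5: re-examined; everything it read last time is the same (n4 unchanged, n4 unchanged) — cache 25 kept, no run.
  n9: re-examined; everything it read last time is the same (n5 unchanged) — cache 25 kept, no run.
  n10: re-examined; everything it read last time is the same (n9 unchanged, n5 unchanged) — cache 25 kept, no run.
  n12: re-examined; everything it read last time is the same (n10 unchanged, n9 unchanged) — cache 25 kept, no run.
  n13: re-examined; everything it read last time is the same (n12 unchanged, n10 unchanged) — cache 0 kept, no run.
  n14: re-runs because n1 0->4; new result 4.
  n15: dirty yet unreached — the second evaluation never asks for it.
  n16: re-runs because x1 0->4; new result 0 (unchanged).
  n17: re-runs because n14 0->4; new result 4.
  n18: re-examined; everything it read last time is the same (x3 unchanged, n16 unchanged) — cache 0 kept, no run.
  n19: re-runs because n17 0->4; new result 4.
  n20: newly demanded (no cache) — executes and yields 4.
  n21: re-runs because n19 0->4; n19 0->4; new result 4.

The important point: the flipped condition redirects demand; n15 is left stale, never re-checked.

n21 now evaluates to 4.
Run set: n1, n4, n14, n16, n17, n19, n20, n21 (8 run).
Changed values: x1, n1, n14, n17, n19, n21.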